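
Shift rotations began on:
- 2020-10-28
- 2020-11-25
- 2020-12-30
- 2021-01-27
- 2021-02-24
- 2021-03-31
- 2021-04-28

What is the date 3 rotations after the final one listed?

2021-07-28

These are Wednesdays with 28, 35, 28, 28, 35, 28-day gaps.
Each is the final Wednesday of its month — 2020-12-30 is past the 28th, so '4th Wednesday' doesn't fit.
Last Wednesday of May 2021: 2021-05-26.
Last Wednesday of June 2021: 2021-06-30.
Last Wednesday of July 2021: 2021-07-28.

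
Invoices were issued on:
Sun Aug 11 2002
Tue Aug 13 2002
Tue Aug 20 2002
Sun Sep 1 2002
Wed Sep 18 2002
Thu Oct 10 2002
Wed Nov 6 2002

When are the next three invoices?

Sun Dec 8 2002, Tue Jan 14 2003, Tue Feb 25 2003

Gaps: 2, 7, 12, 17, 22, 27 days — each gap is 5 larger than the previous one.
Next gap: 32 days. Wed Nov 6 2002 + 32 days = Sun Dec 8 2002.
Next gap: 37 days. Sun Dec 8 2002 + 37 days = Tue Jan 14 2003.
Next gap: 42 days. Tue Jan 14 2003 + 42 days = Tue Feb 25 2003.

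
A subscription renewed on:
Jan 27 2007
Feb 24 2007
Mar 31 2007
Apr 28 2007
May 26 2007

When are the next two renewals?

These are Saturdays with 28, 35, 28, 28-day gaps.
Each is the final Saturday of its month — Mar 31 2007 is past the 28th, so '4th Saturday' doesn't fit.
Last Saturday of June 2007: Jun 30 2007.
July 2007 ends with Saturday Jul 28 2007.

Jun 30 2007, Jul 28 2007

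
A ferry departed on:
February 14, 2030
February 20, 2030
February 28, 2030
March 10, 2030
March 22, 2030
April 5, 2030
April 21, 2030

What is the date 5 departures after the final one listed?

August 9, 2030

Gaps: 6, 8, 10, 12, 14, 16 days — each gap is 2 larger than the previous one.
Next gap: 18 days. April 21, 2030 + 18 days = May 9, 2030.
Next gap: 20 days. May 9, 2030 + 20 days = May 29, 2030.
Next gap: 22 days. May 29, 2030 + 22 days = June 20, 2030.
Next gap: 24 days. June 20, 2030 + 24 days = July 14, 2030.
Next gap: 26 days. July 14, 2030 + 26 days = August 9, 2030.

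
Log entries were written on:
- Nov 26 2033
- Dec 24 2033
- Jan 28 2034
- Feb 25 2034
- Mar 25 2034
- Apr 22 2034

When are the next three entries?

May 27 2034, Jun 24 2034, Jul 22 2034

These are Saturdays at 28- or 35-day spacing (28, 35, 28, 28, 28).
The pattern: 4th Saturday of the month.
May 2034 — 4th Saturday is May 27 2034.
June 2034 — 4th Saturday is Jun 24 2034.
July 2034 — 4th Saturday is Jul 22 2034.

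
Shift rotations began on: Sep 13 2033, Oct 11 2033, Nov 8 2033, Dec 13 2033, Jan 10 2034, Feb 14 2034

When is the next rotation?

Mar 14 2034

Gaps: 28, 28, 35, 28, 35 days — a mix of 28 and 35. Every date is a Tuesday.
Each is the 2nd Tuesday of its month.
March 2034 — 2nd Tuesday is Mar 14 2034.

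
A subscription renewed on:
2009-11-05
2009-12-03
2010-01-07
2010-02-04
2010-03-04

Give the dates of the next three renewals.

2010-04-01, 2010-05-06, 2010-06-03

These are Thursdays at 28- or 35-day spacing (28, 35, 28, 28).
The pattern: 1st Thursday of the month.
April 2010 — 1st Thursday is 2010-04-01.
1st Thursday of May 2010: 2010-05-06.
June 2010 — 1st Thursday is 2010-06-03.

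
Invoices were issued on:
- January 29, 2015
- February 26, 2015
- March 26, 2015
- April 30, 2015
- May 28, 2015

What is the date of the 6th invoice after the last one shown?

November 26, 2015

These are Thursdays with 28, 28, 35, 28-day gaps.
Each is the final Thursday of its month — January 29, 2015 is past the 28th, so '4th Thursday' doesn't fit.
Last Thursday of June 2015: June 25, 2015.
Last Thursday of July 2015: July 30, 2015.
August 2015 ends with Thursday August 27, 2015.
September 2015 ends with Thursday September 24, 2015.
Last Thursday of October 2015: October 29, 2015.
Last Thursday of November 2015: November 26, 2015.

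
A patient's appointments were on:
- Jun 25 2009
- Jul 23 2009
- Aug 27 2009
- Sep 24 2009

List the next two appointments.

Oct 22 2009, Nov 26 2009

These are Thursdays at 28- or 35-day spacing (28, 35, 28).
The pattern: 4th Thursday of the month.
October 2009 — 4th Thursday is Oct 22 2009.
November 2009 — 4th Thursday is Nov 26 2009.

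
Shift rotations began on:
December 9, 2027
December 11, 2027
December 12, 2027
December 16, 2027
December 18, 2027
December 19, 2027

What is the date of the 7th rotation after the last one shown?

Every event lands on a Thursday or Saturday or Sunday (gaps cycle 2, 1, 4, 2, 1).
So the schedule is: every Thursday, Saturday and Sunday.
The following Thursday is December 23, 2027.
The following Saturday is December 25, 2027.
The following Sunday is December 26, 2027.
Next Thursday: December 30, 2027.
Next Saturday: January 1, 2028.
Next Sunday: January 2, 2028.
Next Thursday: January 6, 2028.

January 6, 2028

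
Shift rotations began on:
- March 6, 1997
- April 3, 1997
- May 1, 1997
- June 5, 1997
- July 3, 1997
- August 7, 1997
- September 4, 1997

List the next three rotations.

October 2, 1997; November 6, 1997; December 4, 1997

All dates are Thursdays, 28, 28, 35, 28, 35, 28 days apart.
Specifically, the 1st Thursday of each month.
October 1997 — 1st Thursday is October 2, 1997.
1st Thursday of November 1997: November 6, 1997.
1st Thursday of December 1997: December 4, 1997.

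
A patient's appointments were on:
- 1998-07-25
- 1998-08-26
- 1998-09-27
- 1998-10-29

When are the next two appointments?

1998-11-30, 1999-01-01

Gaps between consecutive events: 32, 32, 32 days — a constant 32-day interval.
1998-10-29 + 32 days = 1998-11-30.
1998-11-30 + 32 days = 1999-01-01.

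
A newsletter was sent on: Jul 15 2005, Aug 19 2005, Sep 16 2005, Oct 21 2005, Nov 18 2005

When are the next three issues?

Dec 16 2005, Jan 20 2006, Feb 17 2006

Gaps: 35, 28, 35, 28 days — a mix of 28 and 35. Every date is a Friday.
Each is the 3rd Friday of its month.
December 2005 — 3rd Friday is Dec 16 2005.
3rd Friday of January 2006: Jan 20 2006.
February 2006 — 3rd Friday is Feb 17 2006.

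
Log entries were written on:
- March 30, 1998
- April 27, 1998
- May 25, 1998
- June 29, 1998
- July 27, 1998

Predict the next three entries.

August 31, 1998; September 28, 1998; October 26, 1998

These are Mondays with 28, 28, 35, 28-day gaps.
Each is the final Monday of its month — March 30, 1998 is past the 28th, so '4th Monday' doesn't fit.
Last Monday of August 1998: August 31, 1998.
September 1998 ends with Monday September 28, 1998.
October 1998 ends with Monday October 26, 1998.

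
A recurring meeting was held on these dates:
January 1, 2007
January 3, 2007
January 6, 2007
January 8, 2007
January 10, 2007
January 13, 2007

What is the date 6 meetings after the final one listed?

January 27, 2007

The gap pattern 2, 3, 2, 2, 3 repeats every 3 events.
These are the Mondays, Wednesdays and Saturdays of each week.
The following Monday is January 15, 2007.
The following Wednesday is January 17, 2007.
Next Saturday: January 20, 2007.
The following Monday is January 22, 2007.
Next Wednesday: January 24, 2007.
Next Saturday: January 27, 2007.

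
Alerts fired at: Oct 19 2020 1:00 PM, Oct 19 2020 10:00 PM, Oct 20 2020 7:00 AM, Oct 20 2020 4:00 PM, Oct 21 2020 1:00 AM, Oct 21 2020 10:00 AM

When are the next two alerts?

Spacing: 9, 9, 9, 9, 9 h — constant 9 h.
Oct 21 2020 10:00 AM + 9 h = Oct 21 2020 7:00 PM.
Oct 21 2020 7:00 PM + 9 h = Oct 22 2020 4:00 AM.

Oct 21 2020 7:00 PM, Oct 22 2020 4:00 AM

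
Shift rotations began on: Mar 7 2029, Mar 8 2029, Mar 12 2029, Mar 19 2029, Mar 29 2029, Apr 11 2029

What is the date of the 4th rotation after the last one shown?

The spacing grows by 3 each time: 1, 4, 7, 10, 13 days.
Next gap: 16 days. Apr 11 2029 + 16 days = Apr 27 2029.
Next gap: 19 days. Apr 27 2029 + 19 days = May 16 2029.
Next gap: 22 days. May 16 2029 + 22 days = Jun 7 2029.
Next gap: 25 days. Jun 7 2029 + 25 days = Jul 2 2029.

Jul 2 2029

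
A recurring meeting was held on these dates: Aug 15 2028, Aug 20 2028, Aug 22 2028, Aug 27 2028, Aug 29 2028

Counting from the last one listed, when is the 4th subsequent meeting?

Gaps: 5, 2, 5, 2 days — not constant, but cyclic with period 2.
The events fall on every Tuesday and Sunday.
The following Sunday is Sep 3 2028.
The following Tuesday is Sep 5 2028.
Next Sunday: Sep 10 2028.
Next Tuesday: Sep 12 2028.

Sep 12 2028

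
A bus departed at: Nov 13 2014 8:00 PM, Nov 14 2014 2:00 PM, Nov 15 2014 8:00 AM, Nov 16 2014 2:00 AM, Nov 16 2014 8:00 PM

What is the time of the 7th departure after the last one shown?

Spacing: 18, 18, 18, 18 h — constant 18 h.
Nov 16 2014 8:00 PM + 18 h = Nov 17 2014 2:00 PM.
Nov 17 2014 2:00 PM + 18 h = Nov 18 2014 8:00 AM.
Nov 18 2014 8:00 AM + 18 h = Nov 19 2014 2:00 AM.
Nov 19 2014 2:00 AM + 18 h = Nov 19 2014 8:00 PM.
Nov 19 2014 8:00 PM + 18 h = Nov 20 2014 2:00 PM.
Nov 20 2014 2:00 PM + 18 h = Nov 21 2014 8:00 AM.
Nov 21 2014 8:00 AM + 18 h = Nov 22 2014 2:00 AM.

Nov 22 2014 2:00 AM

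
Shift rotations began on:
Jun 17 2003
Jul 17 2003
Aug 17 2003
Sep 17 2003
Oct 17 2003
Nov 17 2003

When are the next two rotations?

Dec 17 2003, Jan 17 2004

Gaps: 30, 31, 31, 30, 31 days — not constant. Every event is on the 17th of the month.
Pattern: the 17th of each month.
Next: December 2003 → Dec 17 2003.
January 2004: Jan 17 2004.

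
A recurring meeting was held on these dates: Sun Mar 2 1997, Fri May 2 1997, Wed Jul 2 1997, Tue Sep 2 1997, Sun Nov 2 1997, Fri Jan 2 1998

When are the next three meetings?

Each date is the 2nd; the gaps (61, 61, 62, 61, 61) track the month lengths.
The rule is the 2nd of every 2 months.
Next: March 1998 → Mon Mar 2 1998.
May 1998: Sat May 2 1998.
July 1998: Thu Jul 2 1998.

Mon Mar 2 1998, Sat May 2 1998, Thu Jul 2 1998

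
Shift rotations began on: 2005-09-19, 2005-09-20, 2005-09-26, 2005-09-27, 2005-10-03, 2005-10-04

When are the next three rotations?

Every event lands on a Monday or Tuesday (gaps cycle 1, 6, 1, 6, 1).
So the schedule is: every Monday and Tuesday.
Next Monday: 2005-10-10.
Next Tuesday: 2005-10-11.
The following Monday is 2005-10-17.

2005-10-10, 2005-10-11, 2005-10-17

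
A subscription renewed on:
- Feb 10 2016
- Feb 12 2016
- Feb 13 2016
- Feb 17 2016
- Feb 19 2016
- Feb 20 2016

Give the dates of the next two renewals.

Gaps: 2, 1, 4, 2, 1 days — not constant, but cyclic with period 3.
The events fall on every Wednesday, Friday and Saturday.
Next Wednesday: Feb 24 2016.
The following Friday is Feb 26 2016.

Feb 24 2016, Feb 26 2016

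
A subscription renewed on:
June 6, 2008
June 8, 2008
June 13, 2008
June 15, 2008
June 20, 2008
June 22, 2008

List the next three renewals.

June 27, 2008; June 29, 2008; July 4, 2008

Gaps: 2, 5, 2, 5, 2 days — not constant, but cyclic with period 2.
The events fall on every Friday and Sunday.
The following Friday is June 27, 2008.
The following Sunday is June 29, 2008.
Next Friday: July 4, 2008.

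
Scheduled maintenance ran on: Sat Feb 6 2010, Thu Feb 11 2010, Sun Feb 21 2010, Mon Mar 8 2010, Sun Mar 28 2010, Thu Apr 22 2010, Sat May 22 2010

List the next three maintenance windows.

Intervals are 5, 10, 15, 20, 25, 30 days — an arithmetic progression with common difference 5.
Next gap: 35 days. Sat May 22 2010 + 35 days = Sat Jun 26 2010.
Next gap: 40 days. Sat Jun 26 2010 + 40 days = Thu Aug 5 2010.
Next gap: 45 days. Thu Aug 5 2010 + 45 days = Sun Sep 19 2010.

Sat Jun 26 2010, Thu Aug 5 2010, Sun Sep 19 2010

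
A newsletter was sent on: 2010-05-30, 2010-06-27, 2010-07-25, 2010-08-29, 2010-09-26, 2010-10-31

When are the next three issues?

2010-11-28, 2010-12-26, 2011-01-30

All Sundays; the gaps (28, 28, 35, 28, 35) vary with month length.
This is the last Sunday of each month.
November 2010 ends with Sunday 2010-11-28.
Last Sunday of December 2010: 2010-12-26.
Last Sunday of January 2011: 2011-01-30.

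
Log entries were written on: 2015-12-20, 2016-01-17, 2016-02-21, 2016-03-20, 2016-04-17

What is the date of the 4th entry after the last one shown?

All dates are Sundays, 28, 35, 28, 28 days apart.
Specifically, the 3rd Sunday of each month.
May 2016 — 3rd Sunday is 2016-05-15.
3rd Sunday of June 2016: 2016-06-19.
July 2016 — 3rd Sunday is 2016-07-17.
August 2016 — 3rd Sunday is 2016-08-21.

2016-08-21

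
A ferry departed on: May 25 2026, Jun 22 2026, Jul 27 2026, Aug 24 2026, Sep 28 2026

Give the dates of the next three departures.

Gaps: 28, 35, 28, 35 days — a mix of 28 and 35. Every date is a Monday.
Each is the 4th Monday of its month.
4th Monday of October 2026: Oct 26 2026.
4th Monday of November 2026: Nov 23 2026.
December 2026 — 4th Monday is Dec 28 2026.

Oct 26 2026, Nov 23 2026, Dec 28 2026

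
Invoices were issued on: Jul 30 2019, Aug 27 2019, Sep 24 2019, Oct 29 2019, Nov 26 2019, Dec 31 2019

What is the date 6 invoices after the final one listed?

Jun 30 2020

All Tuesdays; the gaps (28, 28, 35, 28, 35) vary with month length.
This is the last Tuesday of each month.
January 2020 ends with Tuesday Jan 28 2020.
February 2020 ends with Tuesday Feb 25 2020.
Last Tuesday of March 2020: Mar 31 2020.
April 2020 ends with Tuesday Apr 28 2020.
Last Tuesday of May 2020: May 26 2020.
June 2020 ends with Tuesday Jun 30 2020.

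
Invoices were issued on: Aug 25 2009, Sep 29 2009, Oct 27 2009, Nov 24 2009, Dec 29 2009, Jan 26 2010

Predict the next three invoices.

Feb 23 2010, Mar 30 2010, Apr 27 2010

Every date is a Tuesday; gaps 35, 28, 28, 35, 28 days.
Each is the last Tuesday of its month (at least one falls on the 29th or later, ruling out '4th Tuesday').
Last Tuesday of February 2010: Feb 23 2010.
Last Tuesday of March 2010: Mar 30 2010.
Last Tuesday of April 2010: Apr 27 2010.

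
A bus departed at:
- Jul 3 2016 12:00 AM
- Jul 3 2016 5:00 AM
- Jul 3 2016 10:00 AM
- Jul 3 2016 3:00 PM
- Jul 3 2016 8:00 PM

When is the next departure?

Spacing: 5, 5, 5, 5 h — constant 5 h.
Jul 3 2016 8:00 PM + 5 h = Jul 4 2016 1:00 AM.

Jul 4 2016 1:00 AM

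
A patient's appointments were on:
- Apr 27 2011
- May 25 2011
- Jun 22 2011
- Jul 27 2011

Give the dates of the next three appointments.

Aug 24 2011, Sep 28 2011, Oct 26 2011

These are Wednesdays at 28- or 35-day spacing (28, 28, 35).
The pattern: 4th Wednesday of the month.
4th Wednesday of August 2011: Aug 24 2011.
4th Wednesday of September 2011: Sep 28 2011.
4th Wednesday of October 2011: Oct 26 2011.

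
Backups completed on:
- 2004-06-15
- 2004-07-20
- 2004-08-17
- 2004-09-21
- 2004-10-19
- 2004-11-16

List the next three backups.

2004-12-21, 2005-01-18, 2005-02-15

Gaps: 35, 28, 35, 28, 28 days — a mix of 28 and 35. Every date is a Tuesday.
Each is the 3rd Tuesday of its month.
December 2004 — 3rd Tuesday is 2004-12-21.
3rd Tuesday of January 2005: 2005-01-18.
3rd Tuesday of February 2005: 2005-02-15.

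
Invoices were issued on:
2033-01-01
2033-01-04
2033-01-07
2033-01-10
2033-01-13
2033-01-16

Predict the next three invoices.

The spacing is 3, 3, 3, 3, 3 days — always 3 days.
2033-01-16 + 3 days = 2033-01-19.
2033-01-19 + 3 days = 2033-01-22.
2033-01-22 + 3 days = 2033-01-25.

2033-01-19, 2033-01-22, 2033-01-25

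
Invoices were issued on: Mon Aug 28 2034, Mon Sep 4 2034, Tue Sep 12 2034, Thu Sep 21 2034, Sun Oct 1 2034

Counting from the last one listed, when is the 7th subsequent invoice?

Gaps: 7, 8, 9, 10 days — each gap is 1 larger than the previous one.
Next gap: 11 days. Sun Oct 1 2034 + 11 days = Thu Oct 12 2034.
Next gap: 12 days. Thu Oct 12 2034 + 12 days = Tue Oct 24 2034.
Next gap: 13 days. Tue Oct 24 2034 + 13 days = Mon Nov 6 2034.
Next gap: 14 days. Mon Nov 6 2034 + 14 days = Mon Nov 20 2034.
Next gap: 15 days. Mon Nov 20 2034 + 15 days = Tue Dec 5 2034.
Next gap: 16 days. Tue Dec 5 2034 + 16 days = Thu Dec 21 2034.
Next gap: 17 days. Thu Dec 21 2034 + 17 days = Sun Jan 7 2035.

Sun Jan 7 2035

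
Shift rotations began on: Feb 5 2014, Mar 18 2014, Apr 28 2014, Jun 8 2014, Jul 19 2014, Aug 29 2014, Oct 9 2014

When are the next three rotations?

Nov 19 2014, Dec 30 2014, Feb 9 2015

Every event comes 41 days after the last (41, 41, 41, 41, 41, 41).
Oct 9 2014 + 41 days = Nov 19 2014.
Nov 19 2014 + 41 days = Dec 30 2014.
Dec 30 2014 + 41 days = Feb 9 2015.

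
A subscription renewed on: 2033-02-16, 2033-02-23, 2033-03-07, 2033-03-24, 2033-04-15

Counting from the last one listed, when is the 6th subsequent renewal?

The spacing grows by 5 each time: 7, 12, 17, 22 days.
Next gap: 27 days. 2033-04-15 + 27 days = 2033-05-12.
Next gap: 32 days. 2033-05-12 + 32 days = 2033-06-13.
Next gap: 37 days. 2033-06-13 + 37 days = 2033-07-20.
Next gap: 42 days. 2033-07-20 + 42 days = 2033-08-31.
Next gap: 47 days. 2033-08-31 + 47 days = 2033-10-17.
Next gap: 52 days. 2033-10-17 + 52 days = 2033-12-08.

2033-12-08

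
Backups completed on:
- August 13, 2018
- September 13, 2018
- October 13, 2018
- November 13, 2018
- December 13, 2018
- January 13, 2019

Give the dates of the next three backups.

February 13, 2019; March 13, 2019; April 13, 2019

Gaps: 31, 30, 31, 30, 31 days — not constant. Every event is on the 13th of the month.
Pattern: the 13th of each month.
Next: February 2019 → February 13, 2019.
March 2019: March 13, 2019.
Next: April 2019 → April 13, 2019.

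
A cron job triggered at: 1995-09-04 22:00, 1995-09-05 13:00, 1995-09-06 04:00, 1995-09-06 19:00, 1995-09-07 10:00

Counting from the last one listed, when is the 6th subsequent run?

Spacing: 15, 15, 15, 15 h — constant 15 h.
1995-09-07 10:00 + 15 h = 1995-09-08 01:00.
1995-09-08 01:00 + 15 h = 1995-09-08 16:00.
1995-09-08 16:00 + 15 h = 1995-09-09 07:00.
1995-09-09 07:00 + 15 h = 1995-09-09 22:00.
1995-09-09 22:00 + 15 h = 1995-09-10 13:00.
1995-09-10 13:00 + 15 h = 1995-09-11 04:00.

1995-09-11 04:00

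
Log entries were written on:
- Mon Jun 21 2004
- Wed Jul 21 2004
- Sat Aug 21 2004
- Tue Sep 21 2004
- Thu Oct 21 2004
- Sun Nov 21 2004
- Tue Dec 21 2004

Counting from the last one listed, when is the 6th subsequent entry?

Each date is the 21st; the gaps (30, 31, 31, 30, 31, 30) track the month lengths.
The rule is the 21st of each month.
January 2005: Fri Jan 21 2005.
February 2005: Mon Feb 21 2005.
March 2005: Mon Mar 21 2005.
Next: April 2005 → Thu Apr 21 2005.
Next: May 2005 → Sat May 21 2005.
June 2005: Tue Jun 21 2005.

Tue Jun 21 2005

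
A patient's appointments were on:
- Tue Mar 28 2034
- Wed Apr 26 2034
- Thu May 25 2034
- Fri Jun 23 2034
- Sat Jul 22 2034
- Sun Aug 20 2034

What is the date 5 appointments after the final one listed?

Fri Jan 12 2035

The spacing is 29, 29, 29, 29, 29 days — always 29 days.
Sun Aug 20 2034 + 29 days = Mon Sep 18 2034.
Mon Sep 18 2034 + 29 days = Tue Oct 17 2034.
Tue Oct 17 2034 + 29 days = Wed Nov 15 2034.
Wed Nov 15 2034 + 29 days = Thu Dec 14 2034.
Thu Dec 14 2034 + 29 days = Fri Jan 12 2035.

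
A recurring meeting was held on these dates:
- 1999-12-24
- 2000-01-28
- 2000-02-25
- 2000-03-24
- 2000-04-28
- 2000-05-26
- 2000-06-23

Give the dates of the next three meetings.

All dates are Fridays, 35, 28, 28, 35, 28, 28 days apart.
Specifically, the 4th Friday of each month.
4th Friday of July 2000: 2000-07-28.
4th Friday of August 2000: 2000-08-25.
September 2000 — 4th Friday is 2000-09-22.

2000-07-28, 2000-08-25, 2000-09-22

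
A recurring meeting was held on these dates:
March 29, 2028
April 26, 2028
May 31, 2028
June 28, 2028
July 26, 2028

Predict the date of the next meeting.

August 30, 2028

Every date is a Wednesday; gaps 28, 35, 28, 28 days.
Each is the last Wednesday of its month (at least one falls on the 29th or later, ruling out '4th Wednesday').
Last Wednesday of August 2028: August 30, 2028.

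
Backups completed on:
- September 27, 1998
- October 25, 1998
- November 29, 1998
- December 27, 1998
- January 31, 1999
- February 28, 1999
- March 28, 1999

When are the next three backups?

April 25, 1999; May 30, 1999; June 27, 1999

All Sundays; the gaps (28, 35, 28, 35, 28, 28) vary with month length.
This is the last Sunday of each month.
April 1999 ends with Sunday April 25, 1999.
Last Sunday of May 1999: May 30, 1999.
June 1999 ends with Sunday June 27, 1999.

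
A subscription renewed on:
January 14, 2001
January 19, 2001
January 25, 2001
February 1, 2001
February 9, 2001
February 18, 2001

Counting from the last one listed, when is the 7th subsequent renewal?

May 20, 2001

Intervals are 5, 6, 7, 8, 9 days — an arithmetic progression with common difference 1.
Next gap: 10 days. February 18, 2001 + 10 days = February 28, 2001.
Next gap: 11 days. February 28, 2001 + 11 days = March 11, 2001.
Next gap: 12 days. March 11, 2001 + 12 days = March 23, 2001.
Next gap: 13 days. March 23, 2001 + 13 days = April 5, 2001.
Next gap: 14 days. April 5, 2001 + 14 days = April 19, 2001.
Next gap: 15 days. April 19, 2001 + 15 days = May 4, 2001.
Next gap: 16 days. May 4, 2001 + 16 days = May 20, 2001.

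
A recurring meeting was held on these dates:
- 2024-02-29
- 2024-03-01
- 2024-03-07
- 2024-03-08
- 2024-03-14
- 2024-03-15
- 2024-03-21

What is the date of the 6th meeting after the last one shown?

The gap pattern 1, 6, 1, 6, 1, 6 repeats every 2 events.
These are the Thursdays and Fridays of each week.
The following Friday is 2024-03-22.
Next Thursday: 2024-03-28.
The following Friday is 2024-03-29.
The following Thursday is 2024-04-04.
Next Friday: 2024-04-05.
The following Thursday is 2024-04-11.

2024-04-11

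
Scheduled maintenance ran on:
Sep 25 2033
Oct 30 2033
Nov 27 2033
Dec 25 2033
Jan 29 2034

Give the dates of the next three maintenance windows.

Feb 26 2034, Mar 26 2034, Apr 30 2034

These are Sundays with 35, 28, 28, 35-day gaps.
Each is the final Sunday of its month — Oct 30 2033 is past the 28th, so '4th Sunday' doesn't fit.
Last Sunday of February 2034: Feb 26 2034.
March 2034 ends with Sunday Mar 26 2034.
Last Sunday of April 2034: Apr 30 2034.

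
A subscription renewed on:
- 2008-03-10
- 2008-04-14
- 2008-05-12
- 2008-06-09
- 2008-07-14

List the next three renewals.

These are Mondays at 28- or 35-day spacing (35, 28, 28, 35).
The pattern: 2nd Monday of the month.
August 2008 — 2nd Monday is 2008-08-11.
2nd Monday of September 2008: 2008-09-08.
2nd Monday of October 2008: 2008-10-13.

2008-08-11, 2008-09-08, 2008-10-13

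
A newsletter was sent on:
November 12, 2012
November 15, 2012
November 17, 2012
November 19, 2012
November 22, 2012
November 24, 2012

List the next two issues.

November 26, 2012; November 29, 2012

Every event lands on a Monday or Thursday or Saturday (gaps cycle 3, 2, 2, 3, 2).
So the schedule is: every Monday, Thursday and Saturday.
The following Monday is November 26, 2012.
The following Thursday is November 29, 2012.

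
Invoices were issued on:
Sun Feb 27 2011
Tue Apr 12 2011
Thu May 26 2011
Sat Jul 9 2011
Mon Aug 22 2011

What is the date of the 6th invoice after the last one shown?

Sat May 12 2012

The spacing is 44, 44, 44, 44 days — always 44 days.
Mon Aug 22 2011 + 44 days = Wed Oct 5 2011.
Wed Oct 5 2011 + 44 days = Fri Nov 18 2011.
Fri Nov 18 2011 + 44 days = Sun Jan 1 2012.
Sun Jan 1 2012 + 44 days = Tue Feb 14 2012.
Tue Feb 14 2012 + 44 days = Thu Mar 29 2012.
Thu Mar 29 2012 + 44 days = Sat May 12 2012.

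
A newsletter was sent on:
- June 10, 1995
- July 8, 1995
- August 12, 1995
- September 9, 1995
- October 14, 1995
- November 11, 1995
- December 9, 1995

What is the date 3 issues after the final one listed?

March 9, 1996

Gaps: 28, 35, 28, 35, 28, 28 days — a mix of 28 and 35. Every date is a Saturday.
Each is the 2nd Saturday of its month.
2nd Saturday of January 1996: January 13, 1996.
2nd Saturday of February 1996: February 10, 1996.
2nd Saturday of March 1996: March 9, 1996.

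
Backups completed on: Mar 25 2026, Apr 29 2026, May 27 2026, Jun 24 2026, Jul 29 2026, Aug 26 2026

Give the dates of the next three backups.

All Wednesdays; the gaps (35, 28, 28, 35, 28) vary with month length.
This is the last Wednesday of each month.
Last Wednesday of September 2026: Sep 30 2026.
October 2026 ends with Wednesday Oct 28 2026.
November 2026 ends with Wednesday Nov 25 2026.

Sep 30 2026, Oct 28 2026, Nov 25 2026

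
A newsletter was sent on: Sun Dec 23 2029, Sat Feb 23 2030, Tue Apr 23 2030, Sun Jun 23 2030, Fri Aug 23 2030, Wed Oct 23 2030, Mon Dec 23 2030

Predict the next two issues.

Sun Feb 23 2031, Wed Apr 23 2031

Gaps: 62, 59, 61, 61, 61, 61 days — not constant. Every event is on the 23rd of the month.
Pattern: the 23rd of every 2 months.
Next: February 2031 → Sun Feb 23 2031.
Next: April 2031 → Wed Apr 23 2031.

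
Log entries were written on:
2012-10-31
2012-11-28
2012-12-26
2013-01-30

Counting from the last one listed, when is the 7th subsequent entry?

These are Wednesdays with 28, 28, 35-day gaps.
Each is the final Wednesday of its month — 2012-10-31 is past the 28th, so '4th Wednesday' doesn't fit.
Last Wednesday of February 2013: 2013-02-27.
Last Wednesday of March 2013: 2013-03-27.
Last Wednesday of April 2013: 2013-04-24.
Last Wednesday of May 2013: 2013-05-29.
Last Wednesday of June 2013: 2013-06-26.
Last Wednesday of July 2013: 2013-07-31.
Last Wednesday of August 2013: 2013-08-28.

2013-08-28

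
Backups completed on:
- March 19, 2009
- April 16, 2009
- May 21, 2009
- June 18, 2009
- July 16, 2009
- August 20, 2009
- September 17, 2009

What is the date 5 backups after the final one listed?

February 18, 2010

All dates are Thursdays, 28, 35, 28, 28, 35, 28 days apart.
Specifically, the 3rd Thursday of each month.
3rd Thursday of October 2009: October 15, 2009.
3rd Thursday of November 2009: November 19, 2009.
3rd Thursday of December 2009: December 17, 2009.
January 2010 — 3rd Thursday is January 21, 2010.
3rd Thursday of February 2010: February 18, 2010.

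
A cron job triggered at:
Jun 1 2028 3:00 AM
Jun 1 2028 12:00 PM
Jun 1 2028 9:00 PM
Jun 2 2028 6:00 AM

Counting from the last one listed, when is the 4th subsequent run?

Gaps: 9, 9, 9 hours — each event is 9 hours after the previous one.
Jun 2 2028 6:00 AM + 9 h = Jun 2 2028 3:00 PM.
Jun 2 2028 3:00 PM + 9 h = Jun 3 2028 12:00 AM.
Jun 3 2028 12:00 AM + 9 h = Jun 3 2028 9:00 AM.
Jun 3 2028 9:00 AM + 9 h = Jun 3 2028 6:00 PM.

Jun 3 2028 6:00 PM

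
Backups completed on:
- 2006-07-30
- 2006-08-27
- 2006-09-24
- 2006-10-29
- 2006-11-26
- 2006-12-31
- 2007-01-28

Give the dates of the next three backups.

2007-02-25, 2007-03-25, 2007-04-29

These are Sundays with 28, 28, 35, 28, 35, 28-day gaps.
Each is the final Sunday of its month — 2006-07-30 is past the 28th, so '4th Sunday' doesn't fit.
February 2007 ends with Sunday 2007-02-25.
March 2007 ends with Sunday 2007-03-25.
Last Sunday of April 2007: 2007-04-29.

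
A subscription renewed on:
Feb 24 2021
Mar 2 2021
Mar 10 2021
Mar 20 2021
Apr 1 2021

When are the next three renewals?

Gaps: 6, 8, 10, 12 days — each gap is 2 larger than the previous one.
Next gap: 14 days. Apr 1 2021 + 14 days = Apr 15 2021.
Next gap: 16 days. Apr 15 2021 + 16 days = May 1 2021.
Next gap: 18 days. May 1 2021 + 18 days = May 19 2021.

Apr 15 2021, May 1 2021, May 19 2021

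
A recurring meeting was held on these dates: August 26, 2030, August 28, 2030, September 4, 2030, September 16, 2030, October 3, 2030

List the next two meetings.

Intervals are 2, 7, 12, 17 days — an arithmetic progression with common difference 5.
Next gap: 22 days. October 3, 2030 + 22 days = October 25, 2030.
Next gap: 27 days. October 25, 2030 + 27 days = November 21, 2030.

October 25, 2030; November 21, 2030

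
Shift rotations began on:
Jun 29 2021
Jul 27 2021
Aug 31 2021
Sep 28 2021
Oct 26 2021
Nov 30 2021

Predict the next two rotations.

Every date is a Tuesday; gaps 28, 35, 28, 28, 35 days.
Each is the last Tuesday of its month (at least one falls on the 29th or later, ruling out '4th Tuesday').
Last Tuesday of December 2021: Dec 28 2021.
Last Tuesday of January 2022: Jan 25 2022.

Dec 28 2021, Jan 25 2022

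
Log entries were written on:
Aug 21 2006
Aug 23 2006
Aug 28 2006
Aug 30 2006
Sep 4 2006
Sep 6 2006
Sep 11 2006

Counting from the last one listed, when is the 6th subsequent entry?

Every event lands on a Monday or Wednesday (gaps cycle 2, 5, 2, 5, 2, 5).
So the schedule is: every Monday and Wednesday.
Next Wednesday: Sep 13 2006.
Next Monday: Sep 18 2006.
The following Wednesday is Sep 20 2006.
Next Monday: Sep 25 2006.
Next Wednesday: Sep 27 2006.
The following Monday is Oct 2 2006.

Oct 2 2006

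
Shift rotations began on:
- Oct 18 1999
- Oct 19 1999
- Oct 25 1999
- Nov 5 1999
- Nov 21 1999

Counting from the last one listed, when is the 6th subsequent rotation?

Jun 9 2000

Intervals are 1, 6, 11, 16 days — an arithmetic progression with common difference 5.
Next gap: 21 days. Nov 21 1999 + 21 days = Dec 12 1999.
Next gap: 26 days. Dec 12 1999 + 26 days = Jan 7 2000.
Next gap: 31 days. Jan 7 2000 + 31 days = Feb 7 2000.
Next gap: 36 days. Feb 7 2000 + 36 days = Mar 14 2000.
Next gap: 41 days. Mar 14 2000 + 41 days = Apr 24 2000.
Next gap: 46 days. Apr 24 2000 + 46 days = Jun 9 2000.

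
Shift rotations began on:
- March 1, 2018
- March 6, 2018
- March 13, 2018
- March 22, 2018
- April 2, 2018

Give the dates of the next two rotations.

April 15, 2018; April 30, 2018

The spacing grows by 2 each time: 5, 7, 9, 11 days.
Next gap: 13 days. April 2, 2018 + 13 days = April 15, 2018.
Next gap: 15 days. April 15, 2018 + 15 days = April 30, 2018.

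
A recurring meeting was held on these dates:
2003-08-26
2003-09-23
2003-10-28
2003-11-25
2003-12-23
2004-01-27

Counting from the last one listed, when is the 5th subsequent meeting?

All dates are Tuesdays, 28, 35, 28, 28, 35 days apart.
Specifically, the 4th Tuesday of each month.
February 2004 — 4th Tuesday is 2004-02-24.
March 2004 — 4th Tuesday is 2004-03-23.
April 2004 — 4th Tuesday is 2004-04-27.
May 2004 — 4th Tuesday is 2004-05-25.
June 2004 — 4th Tuesday is 2004-06-22.

2004-06-22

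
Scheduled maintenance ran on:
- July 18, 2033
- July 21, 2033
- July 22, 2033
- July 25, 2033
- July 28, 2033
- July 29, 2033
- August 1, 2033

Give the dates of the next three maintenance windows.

August 4, 2033; August 5, 2033; August 8, 2033

Every event lands on a Monday or Thursday or Friday (gaps cycle 3, 1, 3, 3, 1, 3).
So the schedule is: every Monday, Thursday and Friday.
The following Thursday is August 4, 2033.
Next Friday: August 5, 2033.
The following Monday is August 8, 2033.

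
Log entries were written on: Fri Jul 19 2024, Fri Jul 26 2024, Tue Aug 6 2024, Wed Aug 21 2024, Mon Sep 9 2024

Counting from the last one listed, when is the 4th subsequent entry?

Fri Jan 3 2025

Intervals are 7, 11, 15, 19 days — an arithmetic progression with common difference 4.
Next gap: 23 days. Mon Sep 9 2024 + 23 days = Wed Oct 2 2024.
Next gap: 27 days. Wed Oct 2 2024 + 27 days = Tue Oct 29 2024.
Next gap: 31 days. Tue Oct 29 2024 + 31 days = Fri Nov 29 2024.
Next gap: 35 days. Fri Nov 29 2024 + 35 days = Fri Jan 3 2025.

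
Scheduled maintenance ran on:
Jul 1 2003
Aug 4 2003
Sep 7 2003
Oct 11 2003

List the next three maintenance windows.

Nov 14 2003, Dec 18 2003, Jan 21 2004

Gaps between consecutive events: 34, 34, 34 days — a constant 34-day interval.
Oct 11 2003 + 34 days = Nov 14 2003.
Nov 14 2003 + 34 days = Dec 18 2003.
Dec 18 2003 + 34 days = Jan 21 2004.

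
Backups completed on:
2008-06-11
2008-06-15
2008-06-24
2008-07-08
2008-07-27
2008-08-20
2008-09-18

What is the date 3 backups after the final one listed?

Gaps: 4, 9, 14, 19, 24, 29 days — each gap is 5 larger than the previous one.
Next gap: 34 days. 2008-09-18 + 34 days = 2008-10-22.
Next gap: 39 days. 2008-10-22 + 39 days = 2008-11-30.
Next gap: 44 days. 2008-11-30 + 44 days = 2009-01-13.

2009-01-13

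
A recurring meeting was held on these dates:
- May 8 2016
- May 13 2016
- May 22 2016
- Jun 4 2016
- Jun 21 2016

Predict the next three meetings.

Gaps: 5, 9, 13, 17 days — each gap is 4 larger than the previous one.
Next gap: 21 days. Jun 21 2016 + 21 days = Jul 12 2016.
Next gap: 25 days. Jul 12 2016 + 25 days = Aug 6 2016.
Next gap: 29 days. Aug 6 2016 + 29 days = Sep 4 2016.

Jul 12 2016, Aug 6 2016, Sep 4 2016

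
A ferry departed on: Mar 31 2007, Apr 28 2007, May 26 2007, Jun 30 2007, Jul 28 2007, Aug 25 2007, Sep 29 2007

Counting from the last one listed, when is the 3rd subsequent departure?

These are Saturdays with 28, 28, 35, 28, 28, 35-day gaps.
Each is the final Saturday of its month — Mar 31 2007 is past the 28th, so '4th Saturday' doesn't fit.
Last Saturday of October 2007: Oct 27 2007.
November 2007 ends with Saturday Nov 24 2007.
Last Saturday of December 2007: Dec 29 2007.

Dec 29 2007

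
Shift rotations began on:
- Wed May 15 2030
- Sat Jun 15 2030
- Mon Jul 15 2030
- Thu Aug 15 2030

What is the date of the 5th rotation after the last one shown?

Wed Jan 15 2031

Gaps: 31, 30, 31 days — not constant. Every event is on the 15th of the month.
Pattern: the 15th of each month.
Next: September 2030 → Sun Sep 15 2030.
Next: October 2030 → Tue Oct 15 2030.
Next: November 2030 → Fri Nov 15 2030.
December 2030: Sun Dec 15 2030.
Next: January 2031 → Wed Jan 15 2031.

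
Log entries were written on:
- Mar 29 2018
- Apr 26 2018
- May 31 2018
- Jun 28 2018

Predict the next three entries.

These are Thursdays with 28, 35, 28-day gaps.
Each is the final Thursday of its month — Mar 29 2018 is past the 28th, so '4th Thursday' doesn't fit.
July 2018 ends with Thursday Jul 26 2018.
August 2018 ends with Thursday Aug 30 2018.
Last Thursday of September 2018: Sep 27 2018.

Jul 26 2018, Aug 30 2018, Sep 27 2018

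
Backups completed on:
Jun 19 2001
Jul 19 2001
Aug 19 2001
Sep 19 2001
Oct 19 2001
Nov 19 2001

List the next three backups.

Gaps: 30, 31, 31, 30, 31 days — not constant. Every event is on the 19th of the month.
Pattern: the 19th of each month.
Next: December 2001 → Dec 19 2001.
Next: January 2002 → Jan 19 2002.
February 2002: Feb 19 2002.

Dec 19 2001, Jan 19 2002, Feb 19 2002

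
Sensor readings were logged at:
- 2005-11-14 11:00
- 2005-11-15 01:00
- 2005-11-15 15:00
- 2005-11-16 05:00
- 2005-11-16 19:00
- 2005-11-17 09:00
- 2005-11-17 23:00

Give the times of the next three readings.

2005-11-18 13:00, 2005-11-19 03:00, 2005-11-19 17:00

Gaps: 14, 14, 14, 14, 14, 14 hours — each event is 14 hours after the previous one.
2005-11-17 23:00 + 14 h = 2005-11-18 13:00.
2005-11-18 13:00 + 14 h = 2005-11-19 03:00.
2005-11-19 03:00 + 14 h = 2005-11-19 17:00.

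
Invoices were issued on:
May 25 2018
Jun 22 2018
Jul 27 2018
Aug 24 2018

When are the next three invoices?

These are Fridays at 28- or 35-day spacing (28, 35, 28).
The pattern: 4th Friday of the month.
September 2018 — 4th Friday is Sep 28 2018.
4th Friday of October 2018: Oct 26 2018.
November 2018 — 4th Friday is Nov 23 2018.

Sep 28 2018, Oct 26 2018, Nov 23 2018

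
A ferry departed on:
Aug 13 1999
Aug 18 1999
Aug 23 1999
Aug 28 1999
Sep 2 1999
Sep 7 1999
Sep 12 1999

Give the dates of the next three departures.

Every event comes 5 days after the last (5, 5, 5, 5, 5, 5).
Sep 12 1999 + 5 days = Sep 17 1999.
Sep 17 1999 + 5 days = Sep 22 1999.
Sep 22 1999 + 5 days = Sep 27 1999.

Sep 17 1999, Sep 22 1999, Sep 27 1999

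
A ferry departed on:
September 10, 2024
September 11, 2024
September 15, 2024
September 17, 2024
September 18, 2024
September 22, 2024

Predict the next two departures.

Every event lands on a Tuesday or Wednesday or Sunday (gaps cycle 1, 4, 2, 1, 4).
So the schedule is: every Tuesday, Wednesday and Sunday.
The following Tuesday is September 24, 2024.
The following Wednesday is September 25, 2024.

September 24, 2024; September 25, 2024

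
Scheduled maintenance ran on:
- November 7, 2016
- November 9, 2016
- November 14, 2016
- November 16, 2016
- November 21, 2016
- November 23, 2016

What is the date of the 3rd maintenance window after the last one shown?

December 5, 2016

The gap pattern 2, 5, 2, 5, 2 repeats every 2 events.
These are the Mondays and Wednesdays of each week.
Next Monday: November 28, 2016.
Next Wednesday: November 30, 2016.
The following Monday is December 5, 2016.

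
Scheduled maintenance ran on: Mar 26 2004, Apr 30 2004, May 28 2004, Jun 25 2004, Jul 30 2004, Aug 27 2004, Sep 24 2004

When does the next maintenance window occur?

All Fridays; the gaps (35, 28, 28, 35, 28, 28) vary with month length.
This is the last Friday of each month.
Last Friday of October 2004: Oct 29 2004.

Oct 29 2004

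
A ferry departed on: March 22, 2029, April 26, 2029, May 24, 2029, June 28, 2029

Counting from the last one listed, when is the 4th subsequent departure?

These are Thursdays at 28- or 35-day spacing (35, 28, 35).
The pattern: 4th Thursday of the month.
4th Thursday of July 2029: July 26, 2029.
4th Thursday of August 2029: August 23, 2029.
4th Thursday of September 2029: September 27, 2029.
October 2029 — 4th Thursday is October 25, 2029.

October 25, 2029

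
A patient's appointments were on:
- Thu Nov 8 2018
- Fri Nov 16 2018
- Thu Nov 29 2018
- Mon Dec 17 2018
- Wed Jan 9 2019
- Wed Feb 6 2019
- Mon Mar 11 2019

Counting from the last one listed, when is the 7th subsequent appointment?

Mon Mar 16 2020

Gaps: 8, 13, 18, 23, 28, 33 days — each gap is 5 larger than the previous one.
Next gap: 38 days. Mon Mar 11 2019 + 38 days = Thu Apr 18 2019.
Next gap: 43 days. Thu Apr 18 2019 + 43 days = Fri May 31 2019.
Next gap: 48 days. Fri May 31 2019 + 48 days = Thu Jul 18 2019.
Next gap: 53 days. Thu Jul 18 2019 + 53 days = Mon Sep 9 2019.
Next gap: 58 days. Mon Sep 9 2019 + 58 days = Wed Nov 6 2019.
Next gap: 63 days. Wed Nov 6 2019 + 63 days = Wed Jan 8 2020.
Next gap: 68 days. Wed Jan 8 2020 + 68 days = Mon Mar 16 2020.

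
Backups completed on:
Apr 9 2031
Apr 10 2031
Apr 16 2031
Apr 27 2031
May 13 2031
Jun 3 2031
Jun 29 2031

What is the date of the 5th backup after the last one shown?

Jan 20 2032

Intervals are 1, 6, 11, 16, 21, 26 days — an arithmetic progression with common difference 5.
Next gap: 31 days. Jun 29 2031 + 31 days = Jul 30 2031.
Next gap: 36 days. Jul 30 2031 + 36 days = Sep 4 2031.
Next gap: 41 days. Sep 4 2031 + 41 days = Oct 15 2031.
Next gap: 46 days. Oct 15 2031 + 46 days = Nov 30 2031.
Next gap: 51 days. Nov 30 2031 + 51 days = Jan 20 2032.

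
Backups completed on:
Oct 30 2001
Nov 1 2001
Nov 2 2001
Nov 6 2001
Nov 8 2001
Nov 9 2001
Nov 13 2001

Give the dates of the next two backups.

Nov 15 2001, Nov 16 2001

The gap pattern 2, 1, 4, 2, 1, 4 repeats every 3 events.
These are the Tuesdays, Thursdays and Fridays of each week.
Next Thursday: Nov 15 2001.
Next Friday: Nov 16 2001.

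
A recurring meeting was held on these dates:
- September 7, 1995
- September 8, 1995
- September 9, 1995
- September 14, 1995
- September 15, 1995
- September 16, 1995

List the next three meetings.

Every event lands on a Thursday or Friday or Saturday (gaps cycle 1, 1, 5, 1, 1).
So the schedule is: every Thursday, Friday and Saturday.
The following Thursday is September 21, 1995.
Next Friday: September 22, 1995.
The following Saturday is September 23, 1995.

September 21, 1995; September 22, 1995; September 23, 1995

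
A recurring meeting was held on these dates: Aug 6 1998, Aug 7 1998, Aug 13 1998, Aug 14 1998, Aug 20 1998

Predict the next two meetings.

Every event lands on a Thursday or Friday (gaps cycle 1, 6, 1, 6).
So the schedule is: every Thursday and Friday.
The following Friday is Aug 21 1998.
The following Thursday is Aug 27 1998.

Aug 21 1998, Aug 27 1998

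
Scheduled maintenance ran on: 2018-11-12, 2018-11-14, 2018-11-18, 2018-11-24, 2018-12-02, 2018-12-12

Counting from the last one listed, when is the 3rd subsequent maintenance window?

The spacing grows by 2 each time: 2, 4, 6, 8, 10 days.
Next gap: 12 days. 2018-12-12 + 12 days = 2018-12-24.
Next gap: 14 days. 2018-12-24 + 14 days = 2019-01-07.
Next gap: 16 days. 2019-01-07 + 16 days = 2019-01-23.

2019-01-23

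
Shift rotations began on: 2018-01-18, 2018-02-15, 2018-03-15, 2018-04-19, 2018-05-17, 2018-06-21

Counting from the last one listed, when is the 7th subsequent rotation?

All dates are Thursdays, 28, 28, 35, 28, 35 days apart.
Specifically, the 3rd Thursday of each month.
3rd Thursday of July 2018: 2018-07-19.
3rd Thursday of August 2018: 2018-08-16.
September 2018 — 3rd Thursday is 2018-09-20.
3rd Thursday of October 2018: 2018-10-18.
November 2018 — 3rd Thursday is 2018-11-15.
3rd Thursday of December 2018: 2018-12-20.
January 2019 — 3rd Thursday is 2019-01-17.

2019-01-17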